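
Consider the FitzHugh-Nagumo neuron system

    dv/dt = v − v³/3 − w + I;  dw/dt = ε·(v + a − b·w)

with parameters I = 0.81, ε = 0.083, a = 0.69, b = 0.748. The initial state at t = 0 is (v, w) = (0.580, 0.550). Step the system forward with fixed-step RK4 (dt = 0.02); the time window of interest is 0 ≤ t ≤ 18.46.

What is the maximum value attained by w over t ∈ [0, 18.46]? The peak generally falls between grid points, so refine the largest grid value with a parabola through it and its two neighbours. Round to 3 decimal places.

max w = 1.667

t=0.000: state=(0.580, 0.550)
step 1 (dt=0.02): k1=(0.775, 0.071), k2=(0.779, 0.072), k3=(0.779, 0.072), k4=(0.784, 0.072); state += dt/6·(k1+2k2+2k3+k4)
t=0.020: state=(0.596, 0.551)
t=0.040: state=(0.611, 0.553)
t=0.060: state=(0.627, 0.554)
continuing one RK4 step at a time; state shown every 50 steps (Δt=1):
t=1.000: state=(1.401, 0.653)
t=2.000: state=(1.705, 0.799)
t=3.000: state=(1.691, 0.943)
t=4.000: state=(1.626, 1.076)
t=5.000: state=(1.551, 1.194)
t=6.000: state=(1.472, 1.300)
t=7.000: state=(1.389, 1.392)
t=8.000: state=(1.299, 1.472)
t=9.000: state=(1.200, 1.539)
t=10.000: state=(1.086, 1.594)
t=11.000: state=(0.944, 1.636)
t=12.000: state=(0.747, 1.661)
t=13.000: state=(0.413, 1.665)
t=14.000: state=(-0.337, 1.627)
t=15.000: state=(-1.620, 1.504)
t=16.000: state=(-1.941, 1.320)
t=17.000: state=(-1.902, 1.141)
t=18.000: state=(-1.838, 0.977)
t=18.460: state=(-1.808, 0.907)
largest grid value and its neighbours: w(12.620)=1.66684, w(12.640)=1.66685, w(12.660)=1.66685
parabola through these three points peaks at t≈12.648 with w≈1.66686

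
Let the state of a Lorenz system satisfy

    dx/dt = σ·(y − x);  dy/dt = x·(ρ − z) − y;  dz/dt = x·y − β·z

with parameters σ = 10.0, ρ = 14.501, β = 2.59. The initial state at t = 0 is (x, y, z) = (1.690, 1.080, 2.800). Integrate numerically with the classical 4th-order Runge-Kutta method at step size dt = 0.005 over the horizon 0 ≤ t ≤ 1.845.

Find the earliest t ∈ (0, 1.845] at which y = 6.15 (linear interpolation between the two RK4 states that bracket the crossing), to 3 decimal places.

t = 0.215

t=0.000: state=(1.690, 1.080, 2.800)
step 1 (dt=0.005): k1=(-6.100, 18.695, -5.427), k2=(-5.480, 18.492, -5.330), k3=(-5.501, 18.510, -5.330), k4=(-4.899, 18.325, -5.234); state += dt/6·(k1+2k2+2k3+k4)
t=0.005: state=(1.663, 1.173, 2.773)
t=0.010: state=(1.641, 1.263, 2.748)
t=0.015: state=(1.625, 1.353, 2.723)
continuing one RK4 step at a time; state shown every 20 steps (Δt=0.1):
t=0.100: state=(1.964, 2.909, 2.468)
t=0.200: state=(3.483, 5.616, 2.920)
t=0.210: state=(3.703, 5.971, 3.050)
next step: t=0.215: state=(3.818, 6.156, 3.124) — y has crossed 6.15
linear interpolation between t=0.210 (5.97129) and t=0.215 (6.15557) → t≈0.215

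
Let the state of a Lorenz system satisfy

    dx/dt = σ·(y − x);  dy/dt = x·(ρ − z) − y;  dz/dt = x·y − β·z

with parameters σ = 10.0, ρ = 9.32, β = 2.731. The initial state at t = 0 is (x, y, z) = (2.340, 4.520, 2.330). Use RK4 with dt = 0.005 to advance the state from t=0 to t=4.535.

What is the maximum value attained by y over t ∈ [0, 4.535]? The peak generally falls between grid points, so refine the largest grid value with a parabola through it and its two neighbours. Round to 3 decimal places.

t=0.000: state=(2.340, 4.520, 2.330)
step 1 (dt=0.005): k1=(21.800, 11.837, 4.214), k2=(21.551, 12.163, 4.502), k3=(21.565, 12.156, 4.499), k4=(21.330, 12.474, 4.788); state += dt/6·(k1+2k2+2k3+k4)
t=0.005: state=(2.448, 4.581, 2.353)
t=0.010: state=(2.553, 4.645, 2.378)
t=0.015: state=(2.657, 4.712, 2.406)
continuing one RK4 step at a time; state shown every 40 steps (Δt=0.2):
t=0.200: state=(6.162, 7.943, 5.887)
t=0.400: state=(7.302, 6.210, 12.079)
t=0.600: state=(3.963, 2.536, 10.414)
t=0.800: state=(2.524, 2.396, 7.084)
t=1.000: state=(3.008, 3.567, 5.327)
t=1.200: state=(4.621, 5.605, 5.857)
t=1.400: state=(6.207, 6.533, 8.897)
t=1.600: state=(5.481, 4.626, 10.362)
t=1.800: state=(3.964, 3.482, 8.739)
t=2.000: state=(3.688, 3.856, 7.114)
t=2.200: state=(4.436, 4.954, 6.887)
t=2.400: state=(5.385, 5.699, 8.190)
t=2.600: state=(5.379, 5.076, 9.357)
t=2.800: state=(4.588, 4.223, 8.908)
t=3.000: state=(4.200, 4.192, 7.912)
t=3.200: state=(4.485, 4.738, 7.551)
t=3.400: state=(5.006, 5.214, 8.084)
t=3.600: state=(5.138, 5.051, 8.775)
t=3.800: state=(4.787, 4.579, 8.746)
t=4.000: state=(4.497, 4.441, 8.233)
t=4.200: state=(4.570, 4.683, 7.931)
t=4.400: state=(4.840, 4.966, 8.120)
t=4.535: state=(4.958, 4.998, 8.388)
largest grid value and its neighbours: y(0.260)=8.38974, y(0.265)=8.39011, y(0.270)=8.38408
parabola through these three points peaks at t≈0.263 with y≈8.39073

max y = 8.391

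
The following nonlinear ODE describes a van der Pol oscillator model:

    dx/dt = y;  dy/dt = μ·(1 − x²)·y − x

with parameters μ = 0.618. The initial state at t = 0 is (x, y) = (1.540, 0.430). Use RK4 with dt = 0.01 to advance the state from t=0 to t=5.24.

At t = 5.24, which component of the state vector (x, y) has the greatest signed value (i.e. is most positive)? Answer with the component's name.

largest component: y

t=0.000: state=(1.540, 0.430)
step 1 (dt=0.01): k1=(0.430, -1.904), k2=(0.420, -1.900), k3=(0.420, -1.900), k4=(0.411, -1.896); state += dt/6·(k1+2k2+2k3+k4)
t=0.010: state=(1.544, 0.411)
t=0.020: state=(1.548, 0.392)
t=0.030: state=(1.552, 0.373)
continuing one RK4 step at a time; state shown every 20 steps (Δt=0.2):
t=0.200: state=(1.589, 0.072)
t=0.400: state=(1.573, -0.230)
t=0.600: state=(1.501, -0.478)
t=0.800: state=(1.384, -0.689)
t=1.000: state=(1.227, -0.882)
t=1.200: state=(1.031, -1.075)
t=1.400: state=(0.796, -1.282)
t=1.600: state=(0.517, -1.511)
t=1.800: state=(0.190, -1.757)
t=2.000: state=(-0.185, -1.987)
t=2.200: state=(-0.598, -2.122)
t=2.400: state=(-1.020, -2.046)
t=2.600: state=(-1.398, -1.693)
t=2.800: state=(-1.683, -1.140)
t=3.000: state=(-1.852, -0.562)
t=3.200: state=(-1.915, -0.085)
t=3.400: state=(-1.895, 0.265)
t=3.600: state=(-1.815, 0.517)
t=3.800: state=(-1.692, 0.710)
t=4.000: state=(-1.533, 0.876)
t=4.200: state=(-1.342, 1.037)
t=4.400: state=(-1.118, 1.212)
t=4.600: state=(-0.855, 1.413)
t=4.800: state=(-0.550, 1.649)
t=5.000: state=(-0.194, 1.911)
t=5.200: state=(0.214, 2.159)
t=5.240: state=(0.301, 2.199)
compare at T: x=0.301, y=2.199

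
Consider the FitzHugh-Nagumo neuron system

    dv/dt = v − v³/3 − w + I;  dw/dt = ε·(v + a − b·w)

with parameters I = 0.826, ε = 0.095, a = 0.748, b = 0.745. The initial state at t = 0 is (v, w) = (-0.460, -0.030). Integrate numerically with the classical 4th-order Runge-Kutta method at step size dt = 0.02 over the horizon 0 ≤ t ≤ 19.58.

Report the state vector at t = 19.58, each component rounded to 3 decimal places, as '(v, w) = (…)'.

(v, w) = (-1.825, 0.955)

t=0.000: state=(-0.460, -0.030)
step 1 (dt=0.02): k1=(0.428, 0.029), k2=(0.432, 0.030), k3=(0.432, 0.030), k4=(0.435, 0.030); state += dt/6·(k1+2k2+2k3+k4)
t=0.020: state=(-0.451, -0.029)
t=0.040: state=(-0.443, -0.029)
t=0.060: state=(-0.434, -0.028)
continuing one RK4 step at a time; state shown every 50 steps (Δt=1):
t=1.000: state=(0.206, 0.025)
t=2.000: state=(1.465, 0.168)
t=3.000: state=(1.904, 0.388)
t=4.000: state=(1.865, 0.604)
t=5.000: state=(1.785, 0.798)
t=6.000: state=(1.701, 0.972)
t=7.000: state=(1.614, 1.126)
t=8.000: state=(1.524, 1.262)
t=9.000: state=(1.429, 1.380)
t=10.000: state=(1.327, 1.480)
t=11.000: state=(1.214, 1.565)
t=12.000: state=(1.082, 1.632)
t=13.000: state=(0.915, 1.681)
t=14.000: state=(0.670, 1.708)
t=15.000: state=(0.217, 1.703)
t=16.000: state=(-0.845, 1.632)
t=17.000: state=(-1.861, 1.455)
t=18.000: state=(-1.931, 1.247)
t=19.000: state=(-1.867, 1.057)
t=19.580: state=(-1.825, 0.955)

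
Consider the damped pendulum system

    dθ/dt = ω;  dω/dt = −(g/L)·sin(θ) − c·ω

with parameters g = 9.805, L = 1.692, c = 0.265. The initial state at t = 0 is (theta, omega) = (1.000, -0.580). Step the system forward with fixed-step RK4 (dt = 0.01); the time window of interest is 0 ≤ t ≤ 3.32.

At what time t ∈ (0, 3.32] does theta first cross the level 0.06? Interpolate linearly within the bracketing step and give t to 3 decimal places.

t=0.000: state=(1.000, -0.580)
step 1 (dt=0.01): k1=(-0.580, -4.723), k2=(-0.604, -4.707), k3=(-0.604, -4.707), k4=(-0.627, -4.691); state += dt/6·(k1+2k2+2k3+k4)
t=0.010: state=(0.994, -0.627)
t=0.020: state=(0.987, -0.674)
t=0.030: state=(0.980, -0.720)
continuing one RK4 step at a time; state shown every 20 steps (Δt=0.2):
t=0.200: state=(0.795, -1.440)
t=0.400: state=(0.442, -2.025)
t=0.570: state=(0.080, -2.183)
next step: t=0.580: state=(0.058, -2.181) — theta has crossed 0.06
linear interpolation between t=0.570 (0.07959) and t=0.580 (0.05777) → t≈0.579

t = 0.579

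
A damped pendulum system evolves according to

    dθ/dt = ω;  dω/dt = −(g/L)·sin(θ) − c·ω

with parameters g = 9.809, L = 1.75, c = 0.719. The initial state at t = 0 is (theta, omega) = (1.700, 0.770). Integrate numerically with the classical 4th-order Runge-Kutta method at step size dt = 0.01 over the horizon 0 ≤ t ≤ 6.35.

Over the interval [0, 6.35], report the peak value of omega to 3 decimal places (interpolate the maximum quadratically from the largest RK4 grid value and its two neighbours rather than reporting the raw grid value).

t=0.000: state=(1.700, 0.770)
step 1 (dt=0.01): k1=(0.770, -6.112), k2=(0.739, -6.087), k3=(0.740, -6.087), k4=(0.709, -6.063); state += dt/6·(k1+2k2+2k3+k4)
t=0.010: state=(1.707, 0.709)
t=0.020: state=(1.714, 0.649)
t=0.030: state=(1.720, 0.589)
continuing one RK4 step at a time; state shown every 25 steps (Δt=0.25):
t=0.250: state=(1.713, -0.622)
t=0.500: state=(1.407, -1.797)
t=0.750: state=(0.841, -2.647)
t=1.000: state=(0.142, -2.796)
t=1.250: state=(-0.484, -2.091)
t=1.500: state=(-0.865, -0.921)
t=1.750: state=(-0.945, 0.259)
t=2.000: state=(-0.756, 1.192)
t=2.250: state=(-0.385, 1.690)
t=2.500: state=(0.041, 1.620)
t=2.750: state=(0.384, 1.063)
t=3.000: state=(0.554, 0.288)
t=3.250: state=(0.532, -0.439)
t=3.500: state=(0.355, -0.925)
t=3.750: state=(0.099, -1.060)
t=4.000: state=(-0.145, -0.846)
t=4.250: state=(-0.305, -0.406)
t=4.500: state=(-0.344, 0.083)
t=4.750: state=(-0.272, 0.466)
t=5.000: state=(-0.128, 0.647)
t=5.250: state=(0.032, 0.598)
t=5.500: state=(0.156, 0.371)
t=5.750: state=(0.211, 0.067)
t=6.000: state=(0.192, -0.207)
t=6.250: state=(0.116, -0.373)
t=6.350: state=(0.078, -0.399)
largest grid value and its neighbours: omega(2.330)=1.73090, omega(2.340)=1.73172, omega(2.350)=1.73159
parabola through these three points peaks at t≈2.344 with omega≈1.73178

max omega = 1.732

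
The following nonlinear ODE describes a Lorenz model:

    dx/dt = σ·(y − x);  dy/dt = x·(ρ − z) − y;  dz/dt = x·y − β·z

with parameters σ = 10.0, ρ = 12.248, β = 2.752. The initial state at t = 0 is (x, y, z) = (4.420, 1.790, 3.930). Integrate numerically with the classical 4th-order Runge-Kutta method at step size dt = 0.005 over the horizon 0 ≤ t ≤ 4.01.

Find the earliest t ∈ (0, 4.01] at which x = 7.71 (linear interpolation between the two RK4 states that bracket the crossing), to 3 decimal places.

t = 0.304

t=0.000: state=(4.420, 1.790, 3.930)
step 1 (dt=0.005): k1=(-26.300, 34.976, -2.904), k2=(-24.768, 34.373, -2.621), k3=(-24.821, 34.403, -2.622), k4=(-23.339, 33.828, -2.351); state += dt/6·(k1+2k2+2k3+k4)
t=0.005: state=(4.296, 1.962, 3.917)
t=0.010: state=(4.186, 2.128, 3.906)
t=0.015: state=(4.090, 2.290, 3.898)
continuing one RK4 step at a time; state shown every 40 steps (Δt=0.2):
t=0.200: state=(5.382, 7.455, 5.577)
t=0.300: state=(7.626, 9.767, 9.308)
next step: t=0.305: state=(7.732, 9.826, 9.554) — x has crossed 7.71
linear interpolation between t=0.300 (7.62579) and t=0.305 (7.73168) → t≈0.304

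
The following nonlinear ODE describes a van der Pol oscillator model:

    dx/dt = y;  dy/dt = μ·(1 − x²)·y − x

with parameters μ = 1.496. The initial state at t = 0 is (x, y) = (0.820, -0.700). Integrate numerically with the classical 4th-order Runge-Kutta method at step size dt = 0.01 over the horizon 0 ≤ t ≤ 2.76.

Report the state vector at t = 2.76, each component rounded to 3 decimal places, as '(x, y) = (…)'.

(x, y) = (-1.520, 0.597)

t=0.000: state=(0.820, -0.700)
step 1 (dt=0.01): k1=(-0.700, -1.163), k2=(-0.706, -1.168), k3=(-0.706, -1.168), k4=(-0.712, -1.174); state += dt/6·(k1+2k2+2k3+k4)
t=0.010: state=(0.813, -0.712)
t=0.020: state=(0.806, -0.723)
t=0.030: state=(0.798, -0.735)
continuing one RK4 step at a time; state shown every 10 steps (Δt=0.1):
t=0.100: state=(0.744, -0.822)
t=0.200: state=(0.655, -0.960)
t=0.300: state=(0.551, -1.119)
t=0.400: state=(0.430, -1.306)
t=0.500: state=(0.289, -1.526)
t=0.600: state=(0.124, -1.783)
t=0.700: state=(-0.069, -2.072)
t=0.800: state=(-0.291, -2.375)
t=0.900: state=(-0.543, -2.643)
t=1.000: state=(-0.816, -2.792)
t=1.100: state=(-1.094, -2.731)
t=1.200: state=(-1.353, -2.413)
t=1.300: state=(-1.570, -1.897)
t=1.400: state=(-1.731, -1.317)
t=1.500: state=(-1.835, -0.796)
t=1.600: state=(-1.894, -0.393)
t=1.700: state=(-1.918, -0.107)
t=1.800: state=(-1.918, 0.086)
t=1.900: state=(-1.903, 0.216)
t=2.000: state=(-1.877, 0.304)
t=2.100: state=(-1.843, 0.366)
t=2.200: state=(-1.804, 0.413)
t=2.300: state=(-1.761, 0.450)
t=2.400: state=(-1.714, 0.483)
t=2.500: state=(-1.664, 0.514)
t=2.600: state=(-1.611, 0.544)
t=2.700: state=(-1.555, 0.577)
t=2.760: state=(-1.520, 0.597)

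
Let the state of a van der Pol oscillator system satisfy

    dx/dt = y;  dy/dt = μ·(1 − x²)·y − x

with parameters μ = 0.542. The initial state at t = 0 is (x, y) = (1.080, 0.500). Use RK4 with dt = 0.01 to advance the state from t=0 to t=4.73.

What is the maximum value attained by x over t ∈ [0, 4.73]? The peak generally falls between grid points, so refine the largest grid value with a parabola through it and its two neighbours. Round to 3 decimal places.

t=0.000: state=(1.080, 0.500)
step 1 (dt=0.01): k1=(0.500, -1.125), k2=(0.494, -1.129), k3=(0.494, -1.128), k4=(0.489, -1.132); state += dt/6·(k1+2k2+2k3+k4)
t=0.010: state=(1.085, 0.489)
t=0.020: state=(1.090, 0.477)
t=0.030: state=(1.094, 0.466)
continuing one RK4 step at a time; state shown every 20 steps (Δt=0.2):
t=0.200: state=(1.157, 0.265)
t=0.400: state=(1.186, 0.024)
t=0.600: state=(1.167, -0.208)
t=0.800: state=(1.103, -0.426)
t=1.000: state=(0.998, -0.631)
t=1.200: state=(0.852, -0.827)
t=1.400: state=(0.667, -1.022)
t=1.600: state=(0.443, -1.217)
t=1.800: state=(0.180, -1.408)
t=2.000: state=(-0.119, -1.575)
t=2.200: state=(-0.446, -1.681)
t=2.400: state=(-0.783, -1.670)
t=2.600: state=(-1.103, -1.498)
t=2.800: state=(-1.372, -1.171)
t=3.000: state=(-1.566, -0.754)
t=3.200: state=(-1.674, -0.334)
t=3.400: state=(-1.703, 0.034)
t=3.600: state=(-1.665, 0.334)
t=3.800: state=(-1.573, 0.578)
t=4.000: state=(-1.436, 0.786)
t=4.200: state=(-1.260, 0.977)
t=4.400: state=(-1.045, 1.170)
t=4.600: state=(-0.791, 1.375)
t=4.730: state=(-0.603, 1.518)
largest grid value and its neighbours: x(0.410)=1.18584, x(0.420)=1.18590, x(0.430)=1.18585
parabola through these three points peaks at t≈0.420 with x≈1.18590

max x = 1.186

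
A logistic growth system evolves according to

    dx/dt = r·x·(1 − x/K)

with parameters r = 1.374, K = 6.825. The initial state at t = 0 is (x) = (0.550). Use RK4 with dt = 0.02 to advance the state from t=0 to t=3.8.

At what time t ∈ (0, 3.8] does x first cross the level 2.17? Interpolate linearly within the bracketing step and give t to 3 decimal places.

t=0.000: state=(0.550)
step 1 (dt=0.02): k1=(0.695), k2=(0.703), k3=(0.703), k4=(0.711); state += dt/6·(k1+2k2+2k3+k4)
t=0.020: state=(0.564)
t=0.040: state=(0.578)
t=0.060: state=(0.593)
continuing one RK4 step at a time; state shown every 10 steps (Δt=0.2):
t=0.200: state=(0.706)
t=0.400: state=(0.900)
t=0.600: state=(1.137)
t=0.800: state=(1.422)
t=1.000: state=(1.756)
t=1.200: state=(2.137)
next step: t=1.220: state=(2.178) — x has crossed 2.17
linear interpolation between t=1.200 (2.13699) and t=1.220 (2.17753) → t≈1.216

t = 1.216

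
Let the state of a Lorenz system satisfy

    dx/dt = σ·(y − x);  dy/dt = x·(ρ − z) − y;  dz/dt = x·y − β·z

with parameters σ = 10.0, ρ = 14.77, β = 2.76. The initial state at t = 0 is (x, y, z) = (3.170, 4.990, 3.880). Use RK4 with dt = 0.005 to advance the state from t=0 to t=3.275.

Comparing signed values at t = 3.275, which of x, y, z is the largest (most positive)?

largest component: z

t=0.000: state=(3.170, 4.990, 3.880)
step 1 (dt=0.005): k1=(18.200, 29.531, 5.110), k2=(18.483, 29.912, 5.539), k3=(18.486, 29.915, 5.542), k4=(18.771, 30.298, 5.982); state += dt/6·(k1+2k2+2k3+k4)
t=0.005: state=(3.262, 5.140, 3.908)
t=0.010: state=(3.358, 5.293, 3.940)
t=0.015: state=(3.456, 5.450, 3.977)
continuing one RK4 step at a time; state shown every 40 steps (Δt=0.2):
t=0.200: state=(9.026, 12.356, 11.287)
t=0.400: state=(8.062, 3.887, 20.579)
t=0.600: state=(2.124, 0.947, 12.972)
t=0.800: state=(1.707, 2.157, 7.845)
t=1.000: state=(3.820, 5.631, 6.134)
t=1.200: state=(8.837, 11.213, 12.779)
t=1.400: state=(7.534, 4.326, 19.153)
t=1.600: state=(2.947, 2.049, 12.853)
t=1.800: state=(3.049, 3.858, 8.604)
t=2.000: state=(6.073, 8.219, 9.282)
t=2.200: state=(9.011, 8.626, 17.173)
t=2.400: state=(5.241, 3.267, 15.978)
t=2.600: state=(3.498, 3.611, 11.106)
t=2.800: state=(5.138, 6.580, 9.702)
t=3.000: state=(8.113, 8.952, 14.446)
t=3.200: state=(6.682, 4.954, 16.728)
t=3.275: state=(5.454, 4.004, 15.402)
compare at T: x=5.454, y=4.004, z=15.402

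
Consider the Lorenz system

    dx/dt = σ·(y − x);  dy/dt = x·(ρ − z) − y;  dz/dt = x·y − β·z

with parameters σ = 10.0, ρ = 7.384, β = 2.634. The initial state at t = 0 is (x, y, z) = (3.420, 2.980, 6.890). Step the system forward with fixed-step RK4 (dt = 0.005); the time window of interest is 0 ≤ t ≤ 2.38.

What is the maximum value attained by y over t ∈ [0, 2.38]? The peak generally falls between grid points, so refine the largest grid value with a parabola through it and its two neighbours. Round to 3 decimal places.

t=0.000: state=(3.420, 2.980, 6.890)
step 1 (dt=0.005): k1=(-4.400, -1.291, -7.957), k2=(-4.322, -1.225, -7.948), k3=(-4.323, -1.225, -7.947), k4=(-4.245, -1.160, -7.937); state += dt/6·(k1+2k2+2k3+k4)
t=0.005: state=(3.398, 2.974, 6.850)
t=0.010: state=(3.378, 2.968, 6.811)
t=0.015: state=(3.357, 2.964, 6.771)
continuing one RK4 step at a time; state shown every 20 steps (Δt=0.1):
t=0.100: state=(3.126, 2.968, 6.137)
t=0.200: state=(3.083, 3.145, 5.543)
t=0.300: state=(3.232, 3.460, 5.173)
t=0.400: state=(3.522, 3.865, 5.063)
t=0.500: state=(3.898, 4.295, 5.228)
t=0.600: state=(4.287, 4.651, 5.639)
t=0.700: state=(4.594, 4.829, 6.200)
t=0.800: state=(4.732, 4.768, 6.747)
t=0.900: state=(4.667, 4.508, 7.110)
t=1.000: state=(4.442, 4.168, 7.200)
t=1.100: state=(4.155, 3.872, 7.046)
t=1.200: state=(3.902, 3.688, 6.744)
t=1.300: state=(3.739, 3.632, 6.404)
t=1.400: state=(3.686, 3.686, 6.110)
t=1.500: state=(3.733, 3.823, 5.917)
t=1.600: state=(3.855, 4.004, 5.852)
t=1.700: state=(4.018, 4.188, 5.917)
t=1.800: state=(4.181, 4.331, 6.088)
t=1.900: state=(4.305, 4.398, 6.312)
t=2.000: state=(4.360, 4.375, 6.527)
t=2.100: state=(4.337, 4.280, 6.673)
t=2.200: state=(4.254, 4.151, 6.720)
t=2.300: state=(4.142, 4.028, 6.671)
t=2.380: state=(4.056, 3.956, 6.582)
largest grid value and its neighbours: y(0.720)=4.83594, y(0.725)=4.83621, y(0.730)=4.83586
parabola through these three points peaks at t≈0.725 with y≈4.83621

max y = 4.836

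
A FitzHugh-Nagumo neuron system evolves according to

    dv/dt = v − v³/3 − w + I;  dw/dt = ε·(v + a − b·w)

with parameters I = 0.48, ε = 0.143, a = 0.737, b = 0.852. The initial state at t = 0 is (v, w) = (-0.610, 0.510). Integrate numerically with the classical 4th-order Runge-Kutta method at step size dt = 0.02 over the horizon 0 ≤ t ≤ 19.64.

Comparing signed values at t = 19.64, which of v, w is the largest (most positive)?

largest component: v

t=0.000: state=(-0.610, 0.510)
step 1 (dt=0.02): k1=(-0.564, -0.044), k2=(-0.567, -0.045), k3=(-0.567, -0.045), k4=(-0.570, -0.045); state += dt/6·(k1+2k2+2k3+k4)
t=0.020: state=(-0.621, 0.509)
t=0.040: state=(-0.633, 0.508)
t=0.060: state=(-0.644, 0.507)
continuing one RK4 step at a time; state shown every 50 steps (Δt=1):
t=1.000: state=(-1.234, 0.426)
t=2.000: state=(-1.552, 0.283)
t=3.000: state=(-1.562, 0.138)
t=4.000: state=(-1.493, 0.016)
t=5.000: state=(-1.409, -0.082)
t=6.000: state=(-1.323, -0.157)
t=7.000: state=(-1.237, -0.212)
t=8.000: state=(-1.151, -0.249)
t=9.000: state=(-1.064, -0.270)
t=10.000: state=(-0.974, -0.277)
t=11.000: state=(-0.880, -0.271)
t=12.000: state=(-0.776, -0.252)
t=13.000: state=(-0.651, -0.220)
t=14.000: state=(-0.481, -0.173)
t=15.000: state=(-0.200, -0.101)
t=16.000: state=(0.378, 0.018)
t=17.000: state=(1.321, 0.230)
t=18.000: state=(1.690, 0.515)
t=19.000: state=(1.631, 0.781)
t=19.640: state=(1.549, 0.927)
compare at T: v=1.549, w=0.927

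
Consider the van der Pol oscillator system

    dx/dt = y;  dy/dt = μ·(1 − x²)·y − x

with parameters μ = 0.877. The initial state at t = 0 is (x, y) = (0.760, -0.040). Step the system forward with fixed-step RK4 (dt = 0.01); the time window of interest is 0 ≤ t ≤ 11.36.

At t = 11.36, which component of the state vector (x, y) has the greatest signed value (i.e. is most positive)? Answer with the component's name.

largest component: y

t=0.000: state=(0.760, -0.040)
step 1 (dt=0.01): k1=(-0.040, -0.775), k2=(-0.044, -0.776), k3=(-0.044, -0.776), k4=(-0.048, -0.777); state += dt/6·(k1+2k2+2k3+k4)
t=0.010: state=(0.760, -0.048)
t=0.020: state=(0.759, -0.056)
t=0.030: state=(0.758, -0.063)
continuing one RK4 step at a time; state shown every 50 steps (Δt=0.5):
t=0.500: state=(0.639, -0.452)
t=1.000: state=(0.297, -0.927)
t=1.500: state=(-0.299, -1.445)
t=2.000: state=(-1.063, -1.432)
t=2.500: state=(-1.551, -0.446)
t=3.000: state=(-1.553, 0.350)
t=3.500: state=(-1.258, 0.808)
t=4.000: state=(-0.738, 1.308)
t=4.500: state=(0.103, 2.104)
t=5.000: state=(1.267, 2.191)
t=5.500: state=(1.929, 0.430)
t=6.000: state=(1.884, -0.437)
t=6.500: state=(1.576, -0.769)
t=7.000: state=(1.112, -1.112)
t=7.500: state=(0.417, -1.736)
t=8.000: state=(-0.670, -2.535)
t=8.500: state=(-1.755, -1.361)
t=9.000: state=(-1.998, 0.147)
t=9.500: state=(-1.786, 0.621)
t=10.000: state=(-1.405, 0.905)
t=10.500: state=(-0.857, 1.333)
t=11.000: state=(-0.009, 2.126)
t=11.360: state=(0.856, 2.553)
compare at T: x=0.856, y=2.553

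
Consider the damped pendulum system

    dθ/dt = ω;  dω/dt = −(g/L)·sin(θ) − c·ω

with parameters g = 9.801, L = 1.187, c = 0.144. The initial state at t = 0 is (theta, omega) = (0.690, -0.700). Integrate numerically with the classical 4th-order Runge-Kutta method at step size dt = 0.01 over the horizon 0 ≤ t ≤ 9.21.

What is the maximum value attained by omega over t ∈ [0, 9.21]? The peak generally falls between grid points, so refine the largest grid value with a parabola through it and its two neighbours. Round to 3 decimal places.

max omega = 1.835

t=0.000: state=(0.690, -0.700)
step 1 (dt=0.01): k1=(-0.700, -5.155), k2=(-0.726, -5.129), k3=(-0.726, -5.128), k4=(-0.751, -5.101); state += dt/6·(k1+2k2+2k3+k4)
t=0.010: state=(0.683, -0.751)
t=0.020: state=(0.675, -0.802)
t=0.030: state=(0.667, -0.852)
continuing one RK4 step at a time; state shown every 50 steps (Δt=0.5):
t=0.500: state=(-0.107, -1.945)
t=1.000: state=(-0.677, 0.004)
t=1.500: state=(-0.130, 1.813)
t=2.000: state=(0.587, 0.586)
t=2.500: state=(0.313, -1.486)
t=3.000: state=(-0.446, -1.027)
t=3.500: state=(-0.432, 1.050)
t=4.000: state=(0.280, 1.296)
t=4.500: state=(0.487, -0.578)
t=5.000: state=(-0.111, -1.391)
t=5.500: state=(-0.486, 0.124)
t=6.000: state=(-0.043, 1.334)
t=6.500: state=(0.439, 0.276)
t=7.000: state=(0.169, -1.158)
t=7.500: state=(-0.360, -0.593)
t=8.000: state=(-0.261, 0.903)
t=8.500: state=(0.260, 0.814)
t=9.000: state=(0.317, -0.608)
t=9.210: state=(0.144, -0.989)
largest grid value and its neighbours: omega(1.540)=1.83339, omega(1.550)=1.83472, omega(1.560)=1.83454
parabola through these three points peaks at t≈1.554 with omega≈1.83483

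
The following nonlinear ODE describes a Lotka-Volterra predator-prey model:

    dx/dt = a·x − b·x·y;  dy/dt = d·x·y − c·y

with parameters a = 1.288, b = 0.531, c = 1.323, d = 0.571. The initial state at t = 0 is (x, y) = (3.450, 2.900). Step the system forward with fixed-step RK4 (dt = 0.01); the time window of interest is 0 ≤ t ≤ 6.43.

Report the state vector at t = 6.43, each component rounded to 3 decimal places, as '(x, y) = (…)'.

t=0.000: state=(3.450, 2.900)
step 1 (dt=0.01): k1=(-0.869, 1.876), k2=(-0.885, 1.875), k3=(-0.885, 1.875), k4=(-0.901, 1.874); state += dt/6·(k1+2k2+2k3+k4)
t=0.010: state=(3.441, 2.919)
t=0.020: state=(3.432, 2.937)
t=0.030: state=(3.422, 2.956)
continuing one RK4 step at a time; state shown every 25 steps (Δt=0.25):
t=0.250: state=(3.143, 3.342)
t=0.500: state=(2.721, 3.651)
t=0.750: state=(2.292, 3.749)
t=1.000: state=(1.933, 3.637)
t=1.250: state=(1.672, 3.376)
t=1.500: state=(1.507, 3.040)
t=1.750: state=(1.422, 2.689)
t=2.000: state=(1.403, 2.362)
t=2.250: state=(1.443, 2.077)
t=2.500: state=(1.536, 1.845)
t=2.750: state=(1.680, 1.666)
t=3.000: state=(1.875, 1.542)
t=3.250: state=(2.119, 1.472)
t=3.500: state=(2.409, 1.460)
t=3.750: state=(2.730, 1.513)
t=4.000: state=(3.058, 1.644)
t=4.250: state=(3.347, 1.866)
t=4.500: state=(3.531, 2.194)
t=4.750: state=(3.543, 2.618)
t=5.000: state=(3.349, 3.083)
t=5.250: state=(2.984, 3.486)
t=5.500: state=(2.547, 3.717)
t=5.750: state=(2.139, 3.728)
t=6.000: state=(1.818, 3.547)
t=6.250: state=(1.596, 3.248)
t=6.430: state=(1.493, 2.999)

(x, y) = (1.493, 2.999)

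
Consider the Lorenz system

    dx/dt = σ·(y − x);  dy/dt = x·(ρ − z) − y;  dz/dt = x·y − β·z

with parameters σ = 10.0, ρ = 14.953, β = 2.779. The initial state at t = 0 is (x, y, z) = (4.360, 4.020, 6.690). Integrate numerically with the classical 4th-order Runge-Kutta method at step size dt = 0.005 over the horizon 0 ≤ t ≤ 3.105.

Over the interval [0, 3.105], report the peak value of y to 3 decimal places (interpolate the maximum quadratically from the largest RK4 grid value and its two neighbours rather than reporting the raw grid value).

t=0.000: state=(4.360, 4.020, 6.690)
step 1 (dt=0.005): k1=(-3.400, 32.007, -1.064), k2=(-2.515, 31.868, -0.743), k3=(-2.540, 31.883, -0.738), k4=(-1.679, 31.758, -0.412); state += dt/6·(k1+2k2+2k3+k4)
t=0.005: state=(4.347, 4.179, 6.686)
t=0.010: state=(4.343, 4.338, 6.686)
t=0.015: state=(4.347, 4.495, 6.689)
continuing one RK4 step at a time; state shown every 40 steps (Δt=0.2):
t=0.200: state=(7.672, 10.228, 10.685)
t=0.400: state=(8.724, 6.384, 19.355)
t=0.600: state=(3.759, 2.333, 14.346)
t=0.800: state=(3.167, 3.754, 9.608)
t=1.000: state=(5.757, 7.698, 9.461)
t=1.200: state=(8.872, 8.980, 16.499)
t=1.400: state=(5.763, 3.768, 16.482)
t=1.600: state=(3.774, 3.766, 11.739)
t=1.800: state=(5.210, 6.549, 10.191)
t=2.000: state=(7.999, 8.814, 14.492)
t=2.200: state=(6.767, 5.179, 16.736)
t=2.400: state=(4.507, 4.126, 13.087)
t=2.600: state=(5.157, 6.072, 11.113)
t=2.800: state=(7.329, 8.180, 13.680)
t=3.000: state=(7.051, 6.012, 16.254)
t=3.105: state=(5.874, 4.826, 15.264)
largest grid value and its neighbours: y(0.250)=10.90022, y(0.255)=10.90692, y(0.260)=10.90090
parabola through these three points peaks at t≈0.255 with y≈10.90693

max y = 10.907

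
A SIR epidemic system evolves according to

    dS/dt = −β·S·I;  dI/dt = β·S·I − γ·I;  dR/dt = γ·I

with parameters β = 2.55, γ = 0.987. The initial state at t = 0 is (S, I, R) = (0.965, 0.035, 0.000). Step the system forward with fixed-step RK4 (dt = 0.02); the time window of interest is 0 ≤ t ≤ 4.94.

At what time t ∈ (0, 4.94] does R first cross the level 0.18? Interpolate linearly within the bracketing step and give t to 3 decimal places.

t = 1.628

t=0.000: state=(0.965, 0.035, 0.000)
step 1 (dt=0.02): k1=(-0.086, 0.052, 0.035), k2=(-0.087, 0.052, 0.035), k3=(-0.087, 0.052, 0.035), k4=(-0.089, 0.053, 0.036); state += dt/6·(k1+2k2+2k3+k4)
t=0.020: state=(0.963, 0.036, 0.001)
t=0.040: state=(0.961, 0.037, 0.001)
t=0.060: state=(0.960, 0.038, 0.002)
continuing one RK4 step at a time; state shown every 10 steps (Δt=0.2):
t=0.200: state=(0.945, 0.047, 0.008)
t=0.400: state=(0.920, 0.062, 0.019)
t=0.600: state=(0.887, 0.080, 0.033)
t=0.800: state=(0.847, 0.103, 0.051)
t=1.000: state=(0.798, 0.128, 0.073)
t=1.200: state=(0.742, 0.156, 0.101)
t=1.400: state=(0.681, 0.184, 0.135)
t=1.600: state=(0.615, 0.210, 0.174)
t=1.620: state=(0.609, 0.213, 0.178)
next step: t=1.640: state=(0.602, 0.215, 0.182) — R has crossed 0.18
linear interpolation between t=1.620 (0.17826) and t=1.640 (0.18248) → t≈1.628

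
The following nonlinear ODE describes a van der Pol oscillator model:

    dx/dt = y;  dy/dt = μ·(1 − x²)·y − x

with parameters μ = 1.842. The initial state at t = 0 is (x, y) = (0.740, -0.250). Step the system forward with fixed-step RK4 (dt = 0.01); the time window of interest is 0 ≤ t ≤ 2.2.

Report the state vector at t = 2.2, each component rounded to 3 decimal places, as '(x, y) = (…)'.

(x, y) = (-1.819, 0.292)

t=0.000: state=(0.740, -0.250)
step 1 (dt=0.01): k1=(-0.250, -0.948), k2=(-0.255, -0.952), k3=(-0.255, -0.952), k4=(-0.260, -0.956); state += dt/6·(k1+2k2+2k3+k4)
t=0.010: state=(0.737, -0.260)
t=0.020: state=(0.735, -0.269)
t=0.030: state=(0.732, -0.279)
continuing one RK4 step at a time; state shown every 10 steps (Δt=0.1):
t=0.100: state=(0.710, -0.349)
t=0.200: state=(0.670, -0.457)
t=0.300: state=(0.618, -0.577)
t=0.400: state=(0.554, -0.713)
t=0.500: state=(0.475, -0.872)
t=0.600: state=(0.379, -1.059)
t=0.700: state=(0.262, -1.284)
t=0.800: state=(0.120, -1.554)
t=0.900: state=(-0.050, -1.872)
t=1.000: state=(-0.255, -2.224)
t=1.100: state=(-0.495, -2.564)
t=1.200: state=(-0.764, -2.798)
t=1.300: state=(-1.047, -2.797)
t=1.400: state=(-1.313, -2.484)
t=1.500: state=(-1.535, -1.919)
t=1.600: state=(-1.695, -1.283)
t=1.700: state=(-1.794, -0.733)
t=1.800: state=(-1.846, -0.329)
t=1.900: state=(-1.865, -0.060)
t=2.000: state=(-1.862, 0.112)
t=2.100: state=(-1.845, 0.221)
t=2.200: state=(-1.819, 0.292)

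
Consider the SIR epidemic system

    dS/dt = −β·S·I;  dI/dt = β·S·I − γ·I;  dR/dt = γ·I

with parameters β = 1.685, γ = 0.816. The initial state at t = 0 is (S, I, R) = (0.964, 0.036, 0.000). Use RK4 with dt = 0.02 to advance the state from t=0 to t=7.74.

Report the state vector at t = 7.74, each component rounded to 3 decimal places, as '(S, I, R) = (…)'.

(S, I, R) = (0.208, 0.049, 0.743)

t=0.000: state=(0.964, 0.036, 0.000)
step 1 (dt=0.02): k1=(-0.058, 0.029, 0.029), k2=(-0.059, 0.029, 0.030), k3=(-0.059, 0.029, 0.030), k4=(-0.059, 0.030, 0.030); state += dt/6·(k1+2k2+2k3+k4)
t=0.020: state=(0.963, 0.037, 0.001)
t=0.040: state=(0.962, 0.037, 0.001)
t=0.060: state=(0.960, 0.038, 0.002)
continuing one RK4 step at a time; state shown every 25 steps (Δt=0.5):
t=0.500: state=(0.929, 0.053, 0.018)
t=1.000: state=(0.880, 0.076, 0.044)
t=1.500: state=(0.816, 0.103, 0.081)
t=2.000: state=(0.739, 0.132, 0.129)
t=2.500: state=(0.654, 0.158, 0.188)
t=3.000: state=(0.568, 0.176, 0.257)
t=3.500: state=(0.488, 0.182, 0.330)
t=4.000: state=(0.419, 0.177, 0.404)
t=4.500: state=(0.363, 0.164, 0.474)
t=5.000: state=(0.318, 0.145, 0.537)
t=5.500: state=(0.284, 0.124, 0.592)
t=6.000: state=(0.258, 0.104, 0.638)
t=6.500: state=(0.238, 0.085, 0.677)
t=7.000: state=(0.224, 0.069, 0.708)
t=7.500: state=(0.212, 0.055, 0.733)
t=7.740: state=(0.208, 0.049, 0.743)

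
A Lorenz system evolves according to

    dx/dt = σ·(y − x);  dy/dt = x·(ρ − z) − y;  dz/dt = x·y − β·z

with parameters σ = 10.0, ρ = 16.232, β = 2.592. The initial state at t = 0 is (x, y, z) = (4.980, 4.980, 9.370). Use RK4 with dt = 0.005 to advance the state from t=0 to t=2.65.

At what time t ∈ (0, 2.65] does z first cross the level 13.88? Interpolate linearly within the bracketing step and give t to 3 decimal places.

t = 0.204

t=0.000: state=(4.980, 4.980, 9.370)
step 1 (dt=0.005): k1=(0.000, 29.193, 0.513), k2=(0.730, 29.113, 0.873), k3=(0.710, 29.122, 0.879), k4=(1.421, 29.050, 1.245); state += dt/6·(k1+2k2+2k3+k4)
t=0.005: state=(4.984, 5.126, 9.374)
t=0.010: state=(4.994, 5.271, 9.382)
t=0.015: state=(5.011, 5.415, 9.394)
continuing one RK4 step at a time; state shown every 20 steps (Δt=0.1):
t=0.100: state=(6.037, 7.841, 10.327)
t=0.200: state=(8.062, 9.999, 13.684)
next step: t=0.205: state=(8.158, 10.048, 13.912) — z has crossed 13.88
linear interpolation between t=0.200 (13.68431) and t=0.205 (13.91199) → t≈0.204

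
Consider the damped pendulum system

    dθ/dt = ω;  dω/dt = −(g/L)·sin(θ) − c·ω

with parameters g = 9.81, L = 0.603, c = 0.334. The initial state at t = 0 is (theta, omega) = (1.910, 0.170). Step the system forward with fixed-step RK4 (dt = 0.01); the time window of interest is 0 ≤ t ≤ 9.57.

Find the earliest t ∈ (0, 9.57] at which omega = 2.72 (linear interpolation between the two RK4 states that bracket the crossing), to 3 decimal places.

t=0.000: state=(1.910, 0.170)
step 1 (dt=0.01): k1=(0.170, -15.398), k2=(0.093, -15.368), k3=(0.093, -15.370), k4=(0.016, -15.342); state += dt/6·(k1+2k2+2k3+k4)
t=0.010: state=(1.911, 0.016)
t=0.020: state=(1.910, -0.137)
t=0.030: state=(1.908, -0.290)
continuing one RK4 step at a time; state shown every 50 steps (Δt=0.5):
t=0.500: state=(0.182, -6.130)
t=1.000: state=(-1.568, 0.376)
t=1.140: state=(-1.360, 2.573)
next step: t=1.150: state=(-1.334, 2.722) — omega has crossed 2.72
linear interpolation between t=1.140 (2.57250) and t=1.150 (2.72229) → t≈1.150

t = 1.150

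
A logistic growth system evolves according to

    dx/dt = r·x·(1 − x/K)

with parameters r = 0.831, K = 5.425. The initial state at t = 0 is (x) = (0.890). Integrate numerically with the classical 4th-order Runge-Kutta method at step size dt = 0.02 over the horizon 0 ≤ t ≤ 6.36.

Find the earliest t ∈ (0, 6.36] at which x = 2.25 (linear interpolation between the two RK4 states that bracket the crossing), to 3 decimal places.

t = 1.545

t=0.000: state=(0.890)
step 1 (dt=0.02): k1=(0.618), k2=(0.622), k3=(0.622), k4=(0.625); state += dt/6·(k1+2k2+2k3+k4)
t=0.020: state=(0.902)
t=0.040: state=(0.915)
t=0.060: state=(0.928)
continuing one RK4 step at a time; state shown every 25 steps (Δt=0.5):
t=0.500: state=(1.243)
t=1.000: state=(1.685)
t=1.500: state=(2.201)
t=1.540: state=(2.244)
next step: t=1.560: state=(2.266) — x has crossed 2.25
linear interpolation between t=1.540 (2.24442) and t=1.560 (2.26632) → t≈1.545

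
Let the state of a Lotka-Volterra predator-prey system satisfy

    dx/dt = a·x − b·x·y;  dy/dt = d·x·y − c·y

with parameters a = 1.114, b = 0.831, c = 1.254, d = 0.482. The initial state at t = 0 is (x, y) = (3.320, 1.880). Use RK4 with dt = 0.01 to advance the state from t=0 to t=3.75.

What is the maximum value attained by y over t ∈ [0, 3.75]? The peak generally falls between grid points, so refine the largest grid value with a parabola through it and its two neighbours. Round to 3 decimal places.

t=0.000: state=(3.320, 1.880)
step 1 (dt=0.01): k1=(-1.488, 0.651), k2=(-1.494, 0.645), k3=(-1.494, 0.645), k4=(-1.499, 0.640); state += dt/6·(k1+2k2+2k3+k4)
t=0.010: state=(3.305, 1.886)
t=0.020: state=(3.290, 1.893)
t=0.030: state=(3.275, 1.899)
continuing one RK4 step at a time; state shown every 20 steps (Δt=0.2):
t=0.200: state=(3.007, 1.985)
t=0.400: state=(2.688, 2.032)
t=0.600: state=(2.397, 2.020)
t=0.800: state=(2.151, 1.957)
t=1.000: state=(1.957, 1.855)
t=1.200: state=(1.815, 1.731)
t=1.400: state=(1.720, 1.597)
t=1.600: state=(1.667, 1.462)
t=1.800: state=(1.651, 1.335)
t=2.000: state=(1.669, 1.219)
t=2.200: state=(1.718, 1.116)
t=2.400: state=(1.797, 1.029)
t=2.600: state=(1.904, 0.957)
t=2.800: state=(2.039, 0.900)
t=3.000: state=(2.202, 0.859)
t=3.200: state=(2.391, 0.834)
t=3.400: state=(2.604, 0.826)
t=3.600: state=(2.835, 0.835)
t=3.750: state=(3.016, 0.855)
largest grid value and its neighbours: y(0.450)=2.03478, y(0.460)=2.03480, y(0.470)=2.03469
parabola through these three points peaks at t≈0.457 with y≈2.03481

max y = 2.035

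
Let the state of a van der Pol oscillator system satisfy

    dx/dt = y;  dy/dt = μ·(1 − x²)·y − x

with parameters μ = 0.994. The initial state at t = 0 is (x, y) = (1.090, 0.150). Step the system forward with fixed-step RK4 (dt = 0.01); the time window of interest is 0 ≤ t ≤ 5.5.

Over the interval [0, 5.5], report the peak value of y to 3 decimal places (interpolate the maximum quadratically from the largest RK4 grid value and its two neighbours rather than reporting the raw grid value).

t=0.000: state=(1.090, 0.150)
step 1 (dt=0.01): k1=(0.150, -1.118), k2=(0.144, -1.118), k3=(0.144, -1.118), k4=(0.139, -1.118); state += dt/6·(k1+2k2+2k3+k4)
t=0.010: state=(1.091, 0.139)
t=0.020: state=(1.093, 0.128)
t=0.030: state=(1.094, 0.116)
continuing one RK4 step at a time; state shown every 20 steps (Δt=0.2):
t=0.200: state=(1.098, -0.071)
t=0.400: state=(1.062, -0.282)
t=0.600: state=(0.986, -0.484)
t=0.800: state=(0.869, -0.686)
t=1.000: state=(0.710, -0.904)
t=1.200: state=(0.505, -1.154)
t=1.400: state=(0.246, -1.450)
t=1.600: state=(-0.077, -1.784)
t=1.800: state=(-0.466, -2.084)
t=2.000: state=(-0.897, -2.170)
t=2.200: state=(-1.307, -1.856)
t=2.400: state=(-1.616, -1.210)
t=2.600: state=(-1.789, -0.540)
t=2.800: state=(-1.845, -0.048)
t=3.000: state=(-1.821, 0.263)
t=3.200: state=(-1.747, 0.461)
t=3.400: state=(-1.640, 0.601)
t=3.600: state=(-1.508, 0.722)
t=3.800: state=(-1.351, 0.846)
t=4.000: state=(-1.168, 0.991)
t=4.200: state=(-0.952, 1.176)
t=4.400: state=(-0.693, 1.423)
t=4.600: state=(-0.377, 1.753)
t=4.800: state=(0.013, 2.161)
t=5.000: state=(0.486, 2.544)
t=5.200: state=(1.010, 2.612)
t=5.400: state=(1.489, 2.084)
t=5.500: state=(1.676, 1.645)
largest grid value and its neighbours: y(5.120)=2.64738, y(5.130)=2.64822, y(5.140)=2.64765
parabola through these three points peaks at t≈5.131 with y≈2.64823

max y = 2.648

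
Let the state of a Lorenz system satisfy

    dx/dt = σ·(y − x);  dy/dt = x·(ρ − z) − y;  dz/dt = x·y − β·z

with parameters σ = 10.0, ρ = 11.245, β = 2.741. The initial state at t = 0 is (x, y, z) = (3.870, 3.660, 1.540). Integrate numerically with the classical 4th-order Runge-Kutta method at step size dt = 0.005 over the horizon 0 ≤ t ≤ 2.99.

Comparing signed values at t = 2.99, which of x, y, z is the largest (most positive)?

t=0.000: state=(3.870, 3.660, 1.540)
step 1 (dt=0.005): k1=(-2.100, 33.898, 9.943), k2=(-1.200, 33.667, 10.183), k3=(-1.228, 33.687, 10.188), k4=(-0.354, 33.473, 10.432); state += dt/6·(k1+2k2+2k3+k4)
t=0.005: state=(3.864, 3.828, 1.591)
t=0.010: state=(3.866, 3.995, 1.644)
t=0.015: state=(3.877, 4.160, 1.700)
continuing one RK4 step at a time; state shown every 20 steps (Δt=0.1):
t=0.100: state=(4.938, 6.921, 3.193)
t=0.200: state=(7.334, 9.857, 7.076)
t=0.300: state=(9.155, 9.802, 12.930)
t=0.400: state=(8.177, 5.771, 15.980)
t=0.500: state=(5.309, 2.478, 14.467)
t=0.600: state=(3.073, 1.497, 11.658)
t=0.700: state=(2.067, 1.545, 9.181)
t=0.800: state=(1.875, 1.958, 7.271)
t=0.900: state=(2.170, 2.666, 5.930)
t=1.000: state=(2.868, 3.776, 5.216)
t=1.100: state=(4.006, 5.376, 5.348)
t=1.200: state=(5.566, 7.257, 6.756)
t=1.300: state=(7.146, 8.433, 9.643)
t=1.400: state=(7.759, 7.568, 12.754)
t=1.500: state=(6.803, 5.254, 13.832)
t=1.600: state=(5.123, 3.519, 12.739)
t=1.700: state=(3.842, 2.926, 10.893)
t=1.800: state=(3.284, 3.057, 9.183)
t=1.900: state=(3.328, 3.619, 7.930)
t=2.000: state=(3.829, 4.525, 7.297)
t=2.100: state=(4.687, 5.683, 7.458)
t=2.200: state=(5.737, 6.775, 8.554)
t=2.300: state=(6.597, 7.185, 10.357)
t=2.400: state=(6.770, 6.504, 11.961)
t=2.500: state=(6.138, 5.231, 12.420)
t=2.600: state=(5.171, 4.242, 11.748)
t=2.700: state=(4.414, 3.864, 10.591)
t=2.800: state=(4.091, 3.988, 9.485)
t=2.900: state=(4.186, 4.463, 8.725)
t=2.990: state=(4.556, 5.085, 8.480)
compare at T: x=4.556, y=5.085, z=8.480

largest component: z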